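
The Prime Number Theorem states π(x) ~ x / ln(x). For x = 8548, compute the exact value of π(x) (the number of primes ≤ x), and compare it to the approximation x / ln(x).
π(8548) = 1066;  x/ln(x) ≈ 944.17;  relative error ≈ 11.43%.

Directly count primes up to 8548: π(8548) = 1066. The PNT approximation gives 8548/ln(8548) ≈ 8548/9.05345 ≈ 944.17. Relative error (π(x) − x/ln(x)) / π(x) ≈ 11.43%; the approximation is known to undercount slightly (Li(x) is a better estimate).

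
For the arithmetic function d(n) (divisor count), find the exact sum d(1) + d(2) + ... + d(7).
Σ_{n ≤ 7} d(n) = 16

Compute d(n) for each 1 ≤ n ≤ 7: d(1) = 1, d(2) = 2, d(3) = 2, d(4) = 3, d(5) = 2, d(6) = 4, d(7) = 2. Summing all 7 values: 16. (Dirichlet's divisor formula: Σ_{n ≤ x} d(n) = x ln(x) + (2γ − 1) x + O(√x). For x = 7, the asymptotic estimate is ≈ 14.70.)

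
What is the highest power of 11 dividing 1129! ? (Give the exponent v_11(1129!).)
v_11(1129!) = 111

Legendre's formula: v_p(n!) = Σ_{k ≥ 1} ⌊n / p^k⌋. For p = 11, n = 1129, the terms are:
  ⌊1129/11^1⌋ = ⌊1129/11⌋ = 102
  ⌊1129/11^2⌋ = ⌊1129/121⌋ = 9
(the next term ⌊1129/11^3⌋ = 0, terminating the sum). Summing: v_11(1129!) = 102 + 9 = 111.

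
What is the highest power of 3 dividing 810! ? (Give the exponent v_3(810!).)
v_3(810!) = 404

Legendre's formula: v_p(n!) = Σ_{k ≥ 1} ⌊n / p^k⌋. For p = 3, n = 810, the terms are:
  ⌊810/3^1⌋ = ⌊810/3⌋ = 270
  ⌊810/3^2⌋ = ⌊810/9⌋ = 90
  ⌊810/3^3⌋ = ⌊810/27⌋ = 30
  ⌊810/3^4⌋ = ⌊810/81⌋ = 10
  ⌊810/3^5⌋ = ⌊810/243⌋ = 3
  ⌊810/3^6⌋ = ⌊810/729⌋ = 1
(the next term ⌊810/3^7⌋ = 0, terminating the sum). Summing: v_3(810!) = 270 + 90 + 30 + 10 + 3 + 1 = 404.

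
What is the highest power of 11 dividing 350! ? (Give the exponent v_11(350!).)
v_11(350!) = 33

Legendre's formula: v_p(n!) = Σ_{k ≥ 1} ⌊n / p^k⌋. For p = 11, n = 350, the terms are:
  ⌊350/11^1⌋ = ⌊350/11⌋ = 31
  ⌊350/11^2⌋ = ⌊350/121⌋ = 2
(the next term ⌊350/11^3⌋ = 0, terminating the sum). Summing: v_11(350!) = 31 + 2 = 33.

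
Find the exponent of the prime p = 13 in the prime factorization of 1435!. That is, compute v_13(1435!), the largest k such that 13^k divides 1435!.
v_13(1435!) = 118

Legendre's formula: v_p(n!) = Σ_{k ≥ 1} ⌊n / p^k⌋. For p = 13, n = 1435, the terms are:
  ⌊1435/13^1⌋ = ⌊1435/13⌋ = 110
  ⌊1435/13^2⌋ = ⌊1435/169⌋ = 8
(the next term ⌊1435/13^3⌋ = 0, terminating the sum). Summing: v_13(1435!) = 110 + 8 = 118.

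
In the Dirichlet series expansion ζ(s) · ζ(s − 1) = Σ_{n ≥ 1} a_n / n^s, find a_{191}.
σ(191) = 192

In the product (Σ m^0/m^s)(Σ k / k^s) = Σ (Σ_{d | n} d) / n^s, the coefficient of 1/n^s is σ(n) = Σ_{d | n} d. For n = 191, divisors are [1, 191]; summing: σ(191) = 192.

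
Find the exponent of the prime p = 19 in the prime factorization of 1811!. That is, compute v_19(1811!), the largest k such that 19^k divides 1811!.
v_19(1811!) = 100

Legendre's formula: v_p(n!) = Σ_{k ≥ 1} ⌊n / p^k⌋. For p = 19, n = 1811, the terms are:
  ⌊1811/19^1⌋ = ⌊1811/19⌋ = 95
  ⌊1811/19^2⌋ = ⌊1811/361⌋ = 5
(the next term ⌊1811/19^3⌋ = 0, terminating the sum). Summing: v_19(1811!) = 95 + 5 = 100.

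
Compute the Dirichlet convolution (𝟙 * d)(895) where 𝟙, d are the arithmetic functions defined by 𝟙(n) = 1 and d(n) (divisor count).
(𝟙 * d)(895) = 9

Divisors of 895: [1, 5, 179, 895]. For each d | 895:
  d = 1: 𝟙(1) · d(895/1) = 1 · 4 = 4
  d = 5: 𝟙(5) · d(895/5) = 1 · 2 = 2
  d = 179: 𝟙(179) · d(895/179) = 1 · 2 = 2
  d = 895: 𝟙(895) · d(895/895) = 1 · 1 = 1
Summing: (𝟙 * d)(895) = 4 + 2 + 2 + 1 = 9.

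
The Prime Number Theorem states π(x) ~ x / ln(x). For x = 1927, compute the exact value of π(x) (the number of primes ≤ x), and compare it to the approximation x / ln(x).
π(1927) = 293;  x/ln(x) ≈ 254.77;  relative error ≈ 13.05%.

Directly count primes up to 1927: π(1927) = 293. The PNT approximation gives 1927/ln(1927) ≈ 1927/7.56372 ≈ 254.77. Relative error (π(x) − x/ln(x)) / π(x) ≈ 13.05%; the approximation is known to undercount slightly (Li(x) is a better estimate).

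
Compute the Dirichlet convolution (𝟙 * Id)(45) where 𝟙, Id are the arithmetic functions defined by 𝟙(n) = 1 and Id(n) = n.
(𝟙 * Id)(45) = 78

Divisors of 45: [1, 3, 5, 9, 15, 45]. For each d | 45:
  d = 1: 𝟙(1) · Id(45/1) = 1 · 45 = 45
  d = 3: 𝟙(3) · Id(45/3) = 1 · 15 = 15
  d = 5: 𝟙(5) · Id(45/5) = 1 · 9 = 9
  d = 9: 𝟙(9) · Id(45/9) = 1 · 5 = 5
  d = 15: 𝟙(15) · Id(45/15) = 1 · 3 = 3
  d = 45: 𝟙(45) · Id(45/45) = 1 · 1 = 1
Summing: (𝟙 * Id)(45) = 45 + 15 + 9 + 5 + 3 + 1 = 78.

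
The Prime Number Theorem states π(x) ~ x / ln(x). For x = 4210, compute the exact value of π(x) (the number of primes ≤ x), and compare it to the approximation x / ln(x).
π(4210) = 575;  x/ln(x) ≈ 504.48;  relative error ≈ 12.26%.

Directly count primes up to 4210: π(4210) = 575. The PNT approximation gives 4210/ln(4210) ≈ 4210/8.34522 ≈ 504.48. Relative error (π(x) − x/ln(x)) / π(x) ≈ 12.26%; the approximation is known to undercount slightly (Li(x) is a better estimate).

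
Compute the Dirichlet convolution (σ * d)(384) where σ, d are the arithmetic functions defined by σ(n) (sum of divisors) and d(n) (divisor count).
(σ * d)(384) = 5808

Divisors of 384: [1, 2, 3, 4, 6, 8, 12, 16, 24, 32, 48, 64, 96, 128, 192, 384]. For each d | 384:
  d = 1: σ(1) · d(384/1) = 1 · 16 = 16
  d = 2: σ(2) · d(384/2) = 3 · 14 = 42
  d = 3: σ(3) · d(384/3) = 4 · 8 = 32
  d = 4: σ(4) · d(384/4) = 7 · 12 = 84
  d = 6: σ(6) · d(384/6) = 12 · 7 = 84
  d = 8: σ(8) · d(384/8) = 15 · 10 = 150
  d = 12: σ(12) · d(384/12) = 28 · 6 = 168
  d = 16: σ(16) · d(384/16) = 31 · 8 = 248
  d = 24: σ(24) · d(384/24) = 60 · 5 = 300
  d = 32: σ(32) · d(384/32) = 63 · 6 = 378
  d = 48: σ(48) · d(384/48) = 124 · 4 = 496
  d = 64: σ(64) · d(384/64) = 127 · 4 = 508
  d = 96: σ(96) · d(384/96) = 252 · 3 = 756
  d = 128: σ(128) · d(384/128) = 255 · 2 = 510
  d = 192: σ(192) · d(384/192) = 508 · 2 = 1016
  d = 384: σ(384) · d(384/384) = 1020 · 1 = 1020
Summing: (σ * d)(384) = 16 + 42 + 32 + 84 + 84 + 150 + 168 + 248 + 300 + 378 + 496 + 508 + 756 + 510 + 1016 + 1020 = 5808.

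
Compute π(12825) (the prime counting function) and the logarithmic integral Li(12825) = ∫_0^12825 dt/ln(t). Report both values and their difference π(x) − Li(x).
π(12825) = 1529;  Li(12825) ≈ 1548.62;  π(x) − Li(x) ≈ -19.62.

Direct count of primes ≤ 12825 gives π(12825) = 1529. Numerical evaluation of the logarithmic integral gives Li(12825) ≈ 1548.62. The difference π(x) − Li(x) ≈ -19.62 is typically negative for small/moderate x (Li(x) overestimates), though Littlewood's theorem shows this sign changes infinitely often.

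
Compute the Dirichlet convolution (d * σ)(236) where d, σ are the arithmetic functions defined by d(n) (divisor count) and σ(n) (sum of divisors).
(d * σ)(236) = 992

Divisors of 236: [1, 2, 4, 59, 118, 236]. For each d | 236:
  d = 1: d(1) · σ(236/1) = 1 · 420 = 420
  d = 2: d(2) · σ(236/2) = 2 · 180 = 360
  d = 4: d(4) · σ(236/4) = 3 · 60 = 180
  d = 59: d(59) · σ(236/59) = 2 · 7 = 14
  d = 118: d(118) · σ(236/118) = 4 · 3 = 12
  d = 236: d(236) · σ(236/236) = 6 · 1 = 6
Summing: (d * σ)(236) = 420 + 360 + 180 + 14 + 12 + 6 = 992.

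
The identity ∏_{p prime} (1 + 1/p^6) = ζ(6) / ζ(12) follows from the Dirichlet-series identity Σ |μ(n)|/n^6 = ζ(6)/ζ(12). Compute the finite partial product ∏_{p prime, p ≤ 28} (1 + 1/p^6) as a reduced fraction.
∏ = 1528148900144746288585670319214284020/1502467574555591484127420211226932553

The primes p ≤ 28 are [2, 3, 5, 7, 11, 13, 17, 19, 23]. For each, (1 + 1/p^6) = (p^6 + 1)/p^6. Multiplying these fractions over p ∈ [2, 3, 5, 7, 11, 13, 17, 19, 23] gives 1528148900144746288585670319214284020/1502467574555591484127420211226932553. (In the limit P → ∞ this tends to ζ(6)/ζ(12).)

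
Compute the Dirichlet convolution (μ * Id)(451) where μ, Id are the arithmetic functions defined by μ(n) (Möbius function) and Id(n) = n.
(μ * Id)(451) = 400

Divisors of 451: [1, 11, 41, 451]. For each d | 451:
  d = 1: μ(1) · Id(451/1) = 1 · 451 = 451
  d = 11: μ(11) · Id(451/11) = -1 · 41 = -41
  d = 41: μ(41) · Id(451/41) = -1 · 11 = -11
  d = 451: μ(451) · Id(451/451) = 1 · 1 = 1
Summing: (μ * Id)(451) = 451 + -41 + -11 + 1 = 400.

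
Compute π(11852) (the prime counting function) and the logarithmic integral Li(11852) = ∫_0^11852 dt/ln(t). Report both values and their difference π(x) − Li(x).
π(11852) = 1421;  Li(11852) ≈ 1445.33;  π(x) − Li(x) ≈ -24.33.

Direct count of primes ≤ 11852 gives π(11852) = 1421. Numerical evaluation of the logarithmic integral gives Li(11852) ≈ 1445.33. The difference π(x) − Li(x) ≈ -24.33 is typically negative for small/moderate x (Li(x) overestimates), though Littlewood's theorem shows this sign changes infinitely often.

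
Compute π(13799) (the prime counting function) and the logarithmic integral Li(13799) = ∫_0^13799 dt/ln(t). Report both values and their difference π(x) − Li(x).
π(13799) = 1632;  Li(13799) ≈ 1651.19;  π(x) − Li(x) ≈ -19.19.

Direct count of primes ≤ 13799 gives π(13799) = 1632. Numerical evaluation of the logarithmic integral gives Li(13799) ≈ 1651.19. The difference π(x) − Li(x) ≈ -19.19 is typically negative for small/moderate x (Li(x) overestimates), though Littlewood's theorem shows this sign changes infinitely often.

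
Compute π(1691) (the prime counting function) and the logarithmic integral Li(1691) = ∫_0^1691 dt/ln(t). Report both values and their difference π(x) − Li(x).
π(1691) = 263;  Li(1691) ≈ 273.71;  π(x) − Li(x) ≈ -10.71.

Direct count of primes ≤ 1691 gives π(1691) = 263. Numerical evaluation of the logarithmic integral gives Li(1691) ≈ 273.71. The difference π(x) − Li(x) ≈ -10.71 is typically negative for small/moderate x (Li(x) overestimates), though Littlewood's theorem shows this sign changes infinitely often.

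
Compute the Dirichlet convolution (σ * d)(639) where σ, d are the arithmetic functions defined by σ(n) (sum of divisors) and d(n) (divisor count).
(σ * d)(639) = 1776

Divisors of 639: [1, 3, 9, 71, 213, 639]. For each d | 639:
  d = 1: σ(1) · d(639/1) = 1 · 6 = 6
  d = 3: σ(3) · d(639/3) = 4 · 4 = 16
  d = 9: σ(9) · d(639/9) = 13 · 2 = 26
  d = 71: σ(71) · d(639/71) = 72 · 3 = 216
  d = 213: σ(213) · d(639/213) = 288 · 2 = 576
  d = 639: σ(639) · d(639/639) = 936 · 1 = 936
Summing: (σ * d)(639) = 6 + 16 + 26 + 216 + 576 + 936 = 1776.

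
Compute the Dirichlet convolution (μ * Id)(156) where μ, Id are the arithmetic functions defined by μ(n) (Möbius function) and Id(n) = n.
(μ * Id)(156) = 48

Divisors of 156: [1, 2, 3, 4, 6, 12, 13, 26, 39, 52, 78, 156]. For each d | 156:
  d = 1: μ(1) · Id(156/1) = 1 · 156 = 156
  d = 2: μ(2) · Id(156/2) = -1 · 78 = -78
  d = 3: μ(3) · Id(156/3) = -1 · 52 = -52
  d = 4: μ(4) · Id(156/4) = 0 · 39 = 0
  d = 6: μ(6) · Id(156/6) = 1 · 26 = 26
  d = 12: μ(12) · Id(156/12) = 0 · 13 = 0
  d = 13: μ(13) · Id(156/13) = -1 · 12 = -12
  d = 26: μ(26) · Id(156/26) = 1 · 6 = 6
  d = 39: μ(39) · Id(156/39) = 1 · 4 = 4
  d = 52: μ(52) · Id(156/52) = 0 · 3 = 0
  d = 78: μ(78) · Id(156/78) = -1 · 2 = -2
  d = 156: μ(156) · Id(156/156) = 0 · 1 = 0
Summing: (μ * Id)(156) = 156 + -78 + -52 + 0 + 26 + 0 + -12 + 6 + 4 + 0 + -2 + 0 = 48.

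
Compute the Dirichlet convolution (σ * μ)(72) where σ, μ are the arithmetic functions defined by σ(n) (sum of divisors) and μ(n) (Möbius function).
(σ * μ)(72) = 72

Divisors of 72: [1, 2, 3, 4, 6, 8, 9, 12, 18, 24, 36, 72]. For each d | 72:
  d = 1: σ(1) · μ(72/1) = 1 · 0 = 0
  d = 2: σ(2) · μ(72/2) = 3 · 0 = 0
  d = 3: σ(3) · μ(72/3) = 4 · 0 = 0
  d = 4: σ(4) · μ(72/4) = 7 · 0 = 0
  d = 6: σ(6) · μ(72/6) = 12 · 0 = 0
  d = 8: σ(8) · μ(72/8) = 15 · 0 = 0
  d = 9: σ(9) · μ(72/9) = 13 · 0 = 0
  d = 12: σ(12) · μ(72/12) = 28 · 1 = 28
  d = 18: σ(18) · μ(72/18) = 39 · 0 = 0
  d = 24: σ(24) · μ(72/24) = 60 · -1 = -60
  d = 36: σ(36) · μ(72/36) = 91 · -1 = -91
  d = 72: σ(72) · μ(72/72) = 195 · 1 = 195
Summing: (σ * μ)(72) = 0 + 0 + 0 + 0 + 0 + 0 + 0 + 28 + 0 + -60 + -91 + 195 = 72.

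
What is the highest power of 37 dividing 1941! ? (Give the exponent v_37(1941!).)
v_37(1941!) = 53

Legendre's formula: v_p(n!) = Σ_{k ≥ 1} ⌊n / p^k⌋. For p = 37, n = 1941, the terms are:
  ⌊1941/37^1⌋ = ⌊1941/37⌋ = 52
  ⌊1941/37^2⌋ = ⌊1941/1369⌋ = 1
(the next term ⌊1941/37^3⌋ = 0, terminating the sum). Summing: v_37(1941!) = 52 + 1 = 53.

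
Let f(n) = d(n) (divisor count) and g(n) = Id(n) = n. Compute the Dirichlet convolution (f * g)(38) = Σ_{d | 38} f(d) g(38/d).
(d * Id)(38) = 84

Divisors of 38: [1, 2, 19, 38]. For each d | 38:
  d = 1: d(1) · Id(38/1) = 1 · 38 = 38
  d = 2: d(2) · Id(38/2) = 2 · 19 = 38
  d = 19: d(19) · Id(38/19) = 2 · 2 = 4
  d = 38: d(38) · Id(38/38) = 4 · 1 = 4
Summing: (d * Id)(38) = 38 + 38 + 4 + 4 = 84.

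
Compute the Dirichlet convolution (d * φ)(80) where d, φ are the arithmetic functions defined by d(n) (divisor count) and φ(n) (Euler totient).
(d * φ)(80) = 186

Divisors of 80: [1, 2, 4, 5, 8, 10, 16, 20, 40, 80]. For each d | 80:
  d = 1: d(1) · φ(80/1) = 1 · 32 = 32
  d = 2: d(2) · φ(80/2) = 2 · 16 = 32
  d = 4: d(4) · φ(80/4) = 3 · 8 = 24
  d = 5: d(5) · φ(80/5) = 2 · 8 = 16
  d = 8: d(8) · φ(80/8) = 4 · 4 = 16
  d = 10: d(10) · φ(80/10) = 4 · 4 = 16
  d = 16: d(16) · φ(80/16) = 5 · 4 = 20
  d = 20: d(20) · φ(80/20) = 6 · 2 = 12
  d = 40: d(40) · φ(80/40) = 8 · 1 = 8
  d = 80: d(80) · φ(80/80) = 10 · 1 = 10
Summing: (d * φ)(80) = 32 + 32 + 24 + 16 + 16 + 16 + 20 + 12 + 8 + 10 = 186.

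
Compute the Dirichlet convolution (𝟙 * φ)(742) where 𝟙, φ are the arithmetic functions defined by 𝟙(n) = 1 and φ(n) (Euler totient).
(𝟙 * φ)(742) = 742

Divisors of 742: [1, 2, 7, 14, 53, 106, 371, 742]. For each d | 742:
  d = 1: 𝟙(1) · φ(742/1) = 1 · 312 = 312
  d = 2: 𝟙(2) · φ(742/2) = 1 · 312 = 312
  d = 7: 𝟙(7) · φ(742/7) = 1 · 52 = 52
  d = 14: 𝟙(14) · φ(742/14) = 1 · 52 = 52
  d = 53: 𝟙(53) · φ(742/53) = 1 · 6 = 6
  d = 106: 𝟙(106) · φ(742/106) = 1 · 6 = 6
  d = 371: 𝟙(371) · φ(742/371) = 1 · 1 = 1
  d = 742: 𝟙(742) · φ(742/742) = 1 · 1 = 1
Summing: (𝟙 * φ)(742) = 312 + 312 + 52 + 52 + 6 + 6 + 1 + 1 = 742.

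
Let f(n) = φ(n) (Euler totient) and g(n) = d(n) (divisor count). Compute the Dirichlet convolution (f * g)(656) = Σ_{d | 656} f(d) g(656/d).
(φ * d)(656) = 1302

Divisors of 656: [1, 2, 4, 8, 16, 41, 82, 164, 328, 656]. For each d | 656:
  d = 1: φ(1) · d(656/1) = 1 · 10 = 10
  d = 2: φ(2) · d(656/2) = 1 · 8 = 8
  d = 4: φ(4) · d(656/4) = 2 · 6 = 12
  d = 8: φ(8) · d(656/8) = 4 · 4 = 16
  d = 16: φ(16) · d(656/16) = 8 · 2 = 16
  d = 41: φ(41) · d(656/41) = 40 · 5 = 200
  d = 82: φ(82) · d(656/82) = 40 · 4 = 160
  d = 164: φ(164) · d(656/164) = 80 · 3 = 240
  d = 328: φ(328) · d(656/328) = 160 · 2 = 320
  d = 656: φ(656) · d(656/656) = 320 · 1 = 320
Summing: (φ * d)(656) = 10 + 8 + 12 + 16 + 16 + 200 + 160 + 240 + 320 + 320 = 1302.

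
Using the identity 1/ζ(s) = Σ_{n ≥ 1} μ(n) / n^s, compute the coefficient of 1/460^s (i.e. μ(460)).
μ(460) = 0

Factor n = 460 = 2^2 · 5 · 23. μ(n) = 0 if any exponent ≥ 2 (not squarefree); otherwise μ(n) = (−1)^{ω(n)} where ω(n) is the number of distinct prime factors. Applying: μ(460) = 0.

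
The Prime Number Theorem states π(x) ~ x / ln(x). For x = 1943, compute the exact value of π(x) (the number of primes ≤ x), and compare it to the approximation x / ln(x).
π(1943) = 295;  x/ln(x) ≈ 256.60;  relative error ≈ 13.02%.

Directly count primes up to 1943: π(1943) = 295. The PNT approximation gives 1943/ln(1943) ≈ 1943/7.57199 ≈ 256.60. Relative error (π(x) − x/ln(x)) / π(x) ≈ 13.02%; the approximation is known to undercount slightly (Li(x) is a better estimate).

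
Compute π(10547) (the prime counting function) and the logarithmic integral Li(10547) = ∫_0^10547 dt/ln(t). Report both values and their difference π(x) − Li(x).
π(10547) = 1288;  Li(10547) ≈ 1305.35;  π(x) − Li(x) ≈ -17.35.

Direct count of primes ≤ 10547 gives π(10547) = 1288. Numerical evaluation of the logarithmic integral gives Li(10547) ≈ 1305.35. The difference π(x) − Li(x) ≈ -17.35 is typically negative for small/moderate x (Li(x) overestimates), though Littlewood's theorem shows this sign changes infinitely often.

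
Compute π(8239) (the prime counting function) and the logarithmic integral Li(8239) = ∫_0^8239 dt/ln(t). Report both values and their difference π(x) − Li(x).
π(8239) = 1034;  Li(8239) ≈ 1052.97;  π(x) − Li(x) ≈ -18.97.

Direct count of primes ≤ 8239 gives π(8239) = 1034. Numerical evaluation of the logarithmic integral gives Li(8239) ≈ 1052.97. The difference π(x) − Li(x) ≈ -18.97 is typically negative for small/moderate x (Li(x) overestimates), though Littlewood's theorem shows this sign changes infinitely often.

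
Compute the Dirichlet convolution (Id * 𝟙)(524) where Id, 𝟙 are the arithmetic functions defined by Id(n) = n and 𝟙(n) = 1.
(Id * 𝟙)(524) = 924

Divisors of 524: [1, 2, 4, 131, 262, 524]. For each d | 524:
  d = 1: Id(1) · 𝟙(524/1) = 1 · 1 = 1
  d = 2: Id(2) · 𝟙(524/2) = 2 · 1 = 2
  d = 4: Id(4) · 𝟙(524/4) = 4 · 1 = 4
  d = 131: Id(131) · 𝟙(524/131) = 131 · 1 = 131
  d = 262: Id(262) · 𝟙(524/262) = 262 · 1 = 262
  d = 524: Id(524) · 𝟙(524/524) = 524 · 1 = 524
Summing: (Id * 𝟙)(524) = 1 + 2 + 4 + 131 + 262 + 524 = 924.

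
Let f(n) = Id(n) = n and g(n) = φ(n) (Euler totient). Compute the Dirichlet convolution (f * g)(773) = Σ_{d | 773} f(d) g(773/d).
(Id * φ)(773) = 1545

Divisors of 773: [1, 773]. For each d | 773:
  d = 1: Id(1) · φ(773/1) = 1 · 772 = 772
  d = 773: Id(773) · φ(773/773) = 773 · 1 = 773
Summing: (Id * φ)(773) = 772 + 773 = 1545.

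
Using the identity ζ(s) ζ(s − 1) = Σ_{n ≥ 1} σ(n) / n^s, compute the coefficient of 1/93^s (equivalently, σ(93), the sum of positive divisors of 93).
σ(93) = 128

In the product (Σ m^0/m^s)(Σ k / k^s) = Σ (Σ_{d | n} d) / n^s, the coefficient of 1/n^s is σ(n) = Σ_{d | n} d. For n = 93, divisors are [1, 3, 31, 93]; summing: σ(93) = 128.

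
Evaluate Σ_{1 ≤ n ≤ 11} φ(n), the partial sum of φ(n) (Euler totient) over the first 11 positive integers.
Σ_{n ≤ 11} φ(n) = 42

Compute φ(n) for each 1 ≤ n ≤ 11: φ(1) = 1, φ(2) = 1, φ(3) = 2, φ(4) = 2, φ(5) = 4, φ(6) = 2, φ(7) = 6, φ(8) = 4, φ(9) = 6, φ(10) = 4, φ(11) = 10. Summing all 11 values: 42. (Average order: Σ_{n ≤ x} φ(n) ~ (3/π²) x². For x = 11, (3/π²)·11² ≈ 36.78.)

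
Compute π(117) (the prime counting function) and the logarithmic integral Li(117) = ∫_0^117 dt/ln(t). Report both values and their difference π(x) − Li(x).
π(117) = 30;  Li(117) ≈ 33.75;  π(x) − Li(x) ≈ -3.75.

Direct count of primes ≤ 117 gives π(117) = 30. Numerical evaluation of the logarithmic integral gives Li(117) ≈ 33.75. The difference π(x) − Li(x) ≈ -3.75 is typically negative for small/moderate x (Li(x) overestimates), though Littlewood's theorem shows this sign changes infinitely often.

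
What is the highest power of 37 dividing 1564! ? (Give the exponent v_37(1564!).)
v_37(1564!) = 43

Legendre's formula: v_p(n!) = Σ_{k ≥ 1} ⌊n / p^k⌋. For p = 37, n = 1564, the terms are:
  ⌊1564/37^1⌋ = ⌊1564/37⌋ = 42
  ⌊1564/37^2⌋ = ⌊1564/1369⌋ = 1
(the next term ⌊1564/37^3⌋ = 0, terminating the sum). Summing: v_37(1564!) = 42 + 1 = 43.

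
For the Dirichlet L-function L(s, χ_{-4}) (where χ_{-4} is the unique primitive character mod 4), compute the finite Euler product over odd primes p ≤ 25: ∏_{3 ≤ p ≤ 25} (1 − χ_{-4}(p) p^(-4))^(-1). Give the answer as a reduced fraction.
∏ = 2907090265708363109850475/2939590979896221115088896

The odd primes p ≤ 25 are [3, 5, 7, 11, 13, 17, 19, 23]. For each, χ(p) = 1 if p ≡ 1 mod 4, χ(p) = −1 if p ≡ 3 mod 4. Taking (1 − χ(p)/p^4)^(-1) = p^4/(p^4 − χ(p)): (1 − (-1)/3^4)^(-1) · (1 − (1)/5^4)^(-1) · (1 − (-1)/7^4)^(-1) · (1 − (-1)/11^4)^(-1) · (1 − (1)/13^4)^(-1) · (1 − (1)/17^4)^(-1) · (1 − (-1)/19^4)^(-1) · (1 − (-1)/23^4)^(-1) = 2907090265708363109850475/2939590979896221115088896.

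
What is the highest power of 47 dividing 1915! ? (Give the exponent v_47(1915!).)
v_47(1915!) = 40

Legendre's formula: v_p(n!) = Σ_{k ≥ 1} ⌊n / p^k⌋. For p = 47, n = 1915, the terms are:
  ⌊1915/47^1⌋ = ⌊1915/47⌋ = 40
(the next term ⌊1915/47^2⌋ = 0, terminating the sum). Summing: v_47(1915!) = 40 = 40.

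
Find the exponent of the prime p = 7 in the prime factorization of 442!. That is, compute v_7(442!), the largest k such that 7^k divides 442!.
v_7(442!) = 73

Legendre's formula: v_p(n!) = Σ_{k ≥ 1} ⌊n / p^k⌋. For p = 7, n = 442, the terms are:
  ⌊442/7^1⌋ = ⌊442/7⌋ = 63
  ⌊442/7^2⌋ = ⌊442/49⌋ = 9
  ⌊442/7^3⌋ = ⌊442/343⌋ = 1
(the next term ⌊442/7^4⌋ = 0, terminating the sum). Summing: v_7(442!) = 63 + 9 + 1 = 73.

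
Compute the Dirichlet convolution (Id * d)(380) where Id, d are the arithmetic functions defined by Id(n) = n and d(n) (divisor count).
(Id * d)(380) = 1617

Divisors of 380: [1, 2, 4, 5, 10, 19, 20, 38, 76, 95, 190, 380]. For each d | 380:
  d = 1: Id(1) · d(380/1) = 1 · 12 = 12
  d = 2: Id(2) · d(380/2) = 2 · 8 = 16
  d = 4: Id(4) · d(380/4) = 4 · 4 = 16
  d = 5: Id(5) · d(380/5) = 5 · 6 = 30
  d = 10: Id(10) · d(380/10) = 10 · 4 = 40
  d = 19: Id(19) · d(380/19) = 19 · 6 = 114
  d = 20: Id(20) · d(380/20) = 20 · 2 = 40
  d = 38: Id(38) · d(380/38) = 38 · 4 = 152
  d = 76: Id(76) · d(380/76) = 76 · 2 = 152
  d = 95: Id(95) · d(380/95) = 95 · 3 = 285
  d = 190: Id(190) · d(380/190) = 190 · 2 = 380
  d = 380: Id(380) · d(380/380) = 380 · 1 = 380
Summing: (Id * d)(380) = 12 + 16 + 16 + 30 + 40 + 114 + 40 + 152 + 152 + 285 + 380 + 380 = 1617.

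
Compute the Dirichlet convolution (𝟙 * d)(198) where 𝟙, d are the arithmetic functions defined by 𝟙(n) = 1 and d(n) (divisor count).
(𝟙 * d)(198) = 54

Divisors of 198: [1, 2, 3, 6, 9, 11, 18, 22, 33, 66, 99, 198]. For each d | 198:
  d = 1: 𝟙(1) · d(198/1) = 1 · 12 = 12
  d = 2: 𝟙(2) · d(198/2) = 1 · 6 = 6
  d = 3: 𝟙(3) · d(198/3) = 1 · 8 = 8
  d = 6: 𝟙(6) · d(198/6) = 1 · 4 = 4
  d = 9: 𝟙(9) · d(198/9) = 1 · 4 = 4
  d = 11: 𝟙(11) · d(198/11) = 1 · 6 = 6
  d = 18: 𝟙(18) · d(198/18) = 1 · 2 = 2
  d = 22: 𝟙(22) · d(198/22) = 1 · 3 = 3
  d = 33: 𝟙(33) · d(198/33) = 1 · 4 = 4
  d = 66: 𝟙(66) · d(198/66) = 1 · 2 = 2
  d = 99: 𝟙(99) · d(198/99) = 1 · 2 = 2
  d = 198: 𝟙(198) · d(198/198) = 1 · 1 = 1
Summing: (𝟙 * d)(198) = 12 + 6 + 8 + 4 + 4 + 6 + 2 + 3 + 4 + 2 + 2 + 1 = 54.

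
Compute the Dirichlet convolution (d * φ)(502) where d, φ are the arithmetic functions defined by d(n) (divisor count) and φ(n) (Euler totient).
(d * φ)(502) = 756

Divisors of 502: [1, 2, 251, 502]. For each d | 502:
  d = 1: d(1) · φ(502/1) = 1 · 250 = 250
  d = 2: d(2) · φ(502/2) = 2 · 250 = 500
  d = 251: d(251) · φ(502/251) = 2 · 1 = 2
  d = 502: d(502) · φ(502/502) = 4 · 1 = 4
Summing: (d * φ)(502) = 250 + 500 + 2 + 4 = 756.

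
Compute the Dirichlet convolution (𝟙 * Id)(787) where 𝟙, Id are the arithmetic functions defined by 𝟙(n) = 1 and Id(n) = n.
(𝟙 * Id)(787) = 788

Divisors of 787: [1, 787]. For each d | 787:
  d = 1: 𝟙(1) · Id(787/1) = 1 · 787 = 787
  d = 787: 𝟙(787) · Id(787/787) = 1 · 1 = 1
Summing: (𝟙 * Id)(787) = 787 + 1 = 788.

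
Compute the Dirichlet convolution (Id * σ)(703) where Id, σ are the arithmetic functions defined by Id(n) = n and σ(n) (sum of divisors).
(Id * σ)(703) = 2925

Divisors of 703: [1, 19, 37, 703]. For each d | 703:
  d = 1: Id(1) · σ(703/1) = 1 · 760 = 760
  d = 19: Id(19) · σ(703/19) = 19 · 38 = 722
  d = 37: Id(37) · σ(703/37) = 37 · 20 = 740
  d = 703: Id(703) · σ(703/703) = 703 · 1 = 703
Summing: (Id * σ)(703) = 760 + 722 + 740 + 703 = 2925.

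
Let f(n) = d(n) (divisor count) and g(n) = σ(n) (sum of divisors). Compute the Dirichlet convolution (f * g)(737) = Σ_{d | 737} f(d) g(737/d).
(d * σ)(737) = 980

Divisors of 737: [1, 11, 67, 737]. For each d | 737:
  d = 1: d(1) · σ(737/1) = 1 · 816 = 816
  d = 11: d(11) · σ(737/11) = 2 · 68 = 136
  d = 67: d(67) · σ(737/67) = 2 · 12 = 24
  d = 737: d(737) · σ(737/737) = 4 · 1 = 4
Summing: (d * σ)(737) = 816 + 136 + 24 + 4 = 980.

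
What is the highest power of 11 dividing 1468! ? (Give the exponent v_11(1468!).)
v_11(1468!) = 146

Legendre's formula: v_p(n!) = Σ_{k ≥ 1} ⌊n / p^k⌋. For p = 11, n = 1468, the terms are:
  ⌊1468/11^1⌋ = ⌊1468/11⌋ = 133
  ⌊1468/11^2⌋ = ⌊1468/121⌋ = 12
  ⌊1468/11^3⌋ = ⌊1468/1331⌋ = 1
(the next term ⌊1468/11^4⌋ = 0, terminating the sum). Summing: v_11(1468!) = 133 + 12 + 1 = 146.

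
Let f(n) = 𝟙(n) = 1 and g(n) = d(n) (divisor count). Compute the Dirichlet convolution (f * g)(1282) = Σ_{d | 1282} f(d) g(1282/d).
(𝟙 * d)(1282) = 9

Divisors of 1282: [1, 2, 641, 1282]. For each d | 1282:
  d = 1: 𝟙(1) · d(1282/1) = 1 · 4 = 4
  d = 2: 𝟙(2) · d(1282/2) = 1 · 2 = 2
  d = 641: 𝟙(641) · d(1282/641) = 1 · 2 = 2
  d = 1282: 𝟙(1282) · d(1282/1282) = 1 · 1 = 1
Summing: (𝟙 * d)(1282) = 4 + 2 + 2 + 1 = 9.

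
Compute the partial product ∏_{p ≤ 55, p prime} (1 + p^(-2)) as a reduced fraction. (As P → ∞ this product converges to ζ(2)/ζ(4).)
∏ = 5396954168104720000000000/3563579332076505044832837

The primes p ≤ 55 are [2, 3, 5, 7, 11, 13, 17, 19, 23, 29, 31, 37, 41, 43, 47, 53]. For each, (1 + 1/p^2) = (p^2 + 1)/p^2. Multiplying these fractions over p ∈ [2, 3, 5, 7, 11, 13, 17, 19, 23, 29, 31, 37, 41, 43, 47, 53] gives 5396954168104720000000000/3563579332076505044832837. (In the limit P → ∞ this tends to ζ(2)/ζ(4).)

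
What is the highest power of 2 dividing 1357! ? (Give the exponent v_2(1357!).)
v_2(1357!) = 1351

Legendre's formula: v_p(n!) = Σ_{k ≥ 1} ⌊n / p^k⌋. For p = 2, n = 1357, the terms are:
  ⌊1357/2^1⌋ = ⌊1357/2⌋ = 678
  ⌊1357/2^2⌋ = ⌊1357/4⌋ = 339
  ⌊1357/2^3⌋ = ⌊1357/8⌋ = 169
  ⌊1357/2^4⌋ = ⌊1357/16⌋ = 84
  ⌊1357/2^5⌋ = ⌊1357/32⌋ = 42
  ⌊1357/2^6⌋ = ⌊1357/64⌋ = 21
  ⌊1357/2^7⌋ = ⌊1357/128⌋ = 10
  ⌊1357/2^8⌋ = ⌊1357/256⌋ = 5
  ⌊1357/2^9⌋ = ⌊1357/512⌋ = 2
  ⌊1357/2^10⌋ = ⌊1357/1024⌋ = 1
(the next term ⌊1357/2^11⌋ = 0, terminating the sum). Summing: v_2(1357!) = 678 + 339 + 169 + 84 + 42 + 21 + 10 + 5 + 2 + 1 = 1351.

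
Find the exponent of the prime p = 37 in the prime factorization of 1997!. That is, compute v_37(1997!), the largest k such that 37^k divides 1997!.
v_37(1997!) = 54

Legendre's formula: v_p(n!) = Σ_{k ≥ 1} ⌊n / p^k⌋. For p = 37, n = 1997, the terms are:
  ⌊1997/37^1⌋ = ⌊1997/37⌋ = 53
  ⌊1997/37^2⌋ = ⌊1997/1369⌋ = 1
(the next term ⌊1997/37^3⌋ = 0, terminating the sum). Summing: v_37(1997!) = 53 + 1 = 54.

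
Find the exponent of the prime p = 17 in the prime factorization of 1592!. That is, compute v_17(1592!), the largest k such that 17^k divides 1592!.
v_17(1592!) = 98

Legendre's formula: v_p(n!) = Σ_{k ≥ 1} ⌊n / p^k⌋. For p = 17, n = 1592, the terms are:
  ⌊1592/17^1⌋ = ⌊1592/17⌋ = 93
  ⌊1592/17^2⌋ = ⌊1592/289⌋ = 5
(the next term ⌊1592/17^3⌋ = 0, terminating the sum). Summing: v_17(1592!) = 93 + 5 = 98.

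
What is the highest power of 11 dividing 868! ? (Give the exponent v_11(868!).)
v_11(868!) = 85

Legendre's formula: v_p(n!) = Σ_{k ≥ 1} ⌊n / p^k⌋. For p = 11, n = 868, the terms are:
  ⌊868/11^1⌋ = ⌊868/11⌋ = 78
  ⌊868/11^2⌋ = ⌊868/121⌋ = 7
(the next term ⌊868/11^3⌋ = 0, terminating the sum). Summing: v_11(868!) = 78 + 7 = 85.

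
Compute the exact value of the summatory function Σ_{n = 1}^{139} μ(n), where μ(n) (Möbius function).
Σ_{n ≤ 139} μ(n) = -4

Compute μ(n) for each 1 ≤ n ≤ 139: μ(1) = 1, μ(2) = -1, μ(3) = -1, μ(4) = 0, μ(5) = -1, μ(6) = 1, μ(7) = -1, μ(8) = 0, μ(9) = 0, μ(10) = 1, μ(11) = -1, μ(12) = 0, μ(13) = -1, μ(14) = 1, μ(15) = 1, μ(16) = 0, μ(17) = -1, μ(18) = 0, μ(19) = -1, μ(20) = 0, μ(21) = 1, μ(22) = 1, μ(23) = -1, μ(24) = 0, μ(25) = 0, μ(26) = 1, μ(27) = 0, μ(28) = 0, μ(29) = -1, μ(30) = -1, μ(31) = -1, μ(32) = 0, μ(33) = 1, μ(34) = 1, μ(35) = 1, μ(36) = 0, μ(37) = -1, μ(38) = 1, μ(39) = 1, μ(40) = 0, μ(41) = -1, μ(42) = -1, μ(43) = -1, μ(44) = 0, μ(45) = 0, μ(46) = 1, μ(47) = -1, μ(48) = 0, μ(49) = 0, μ(50) = 0, μ(51) = 1, μ(52) = 0, μ(53) = -1, μ(54) = 0, μ(55) = 1, μ(56) = 0, μ(57) = 1, μ(58) = 1, μ(59) = -1, μ(60) = 0, μ(61) = -1, μ(62) = 1, μ(63) = 0, μ(64) = 0, μ(65) = 1, μ(66) = -1, μ(67) = -1, μ(68) = 0, μ(69) = 1, μ(70) = -1, μ(71) = -1, μ(72) = 0, μ(73) = -1, μ(74) = 1, μ(75) = 0, μ(76) = 0, μ(77) = 1, μ(78) = -1, μ(79) = -1, μ(80) = 0, μ(81) = 0, μ(82) = 1, μ(83) = -1, μ(84) = 0, μ(85) = 1, μ(86) = 1, μ(87) = 1, μ(88) = 0, μ(89) = -1, μ(90) = 0, μ(91) = 1, μ(92) = 0, μ(93) = 1, μ(94) = 1, μ(95) = 1, μ(96) = 0, μ(97) = -1, μ(98) = 0, μ(99) = 0, μ(100) = 0, μ(101) = -1, μ(102) = -1, μ(103) = -1, μ(104) = 0, μ(105) = -1, μ(106) = 1, μ(107) = -1, μ(108) = 0, μ(109) = -1, μ(110) = -1, μ(111) = 1, μ(112) = 0, μ(113) = -1, μ(114) = -1, μ(115) = 1, μ(116) = 0, μ(117) = 0, μ(118) = 1, μ(119) = 1, μ(120) = 0, μ(121) = 0, μ(122) = 1, μ(123) = 1, μ(124) = 0, μ(125) = 0, μ(126) = 0, μ(127) = -1, μ(128) = 0, μ(129) = 1, μ(130) = -1, μ(131) = -1, μ(132) = 0, μ(133) = 1, μ(134) = 1, μ(135) = 0, μ(136) = 0, μ(137) = -1, μ(138) = -1, μ(139) = -1. Summing all 139 values: -4. (Mertens function M(x) = Σ_{n ≤ x} μ(n); on average M(x) should be small (PNT ⟺ M(x) = o(x)).)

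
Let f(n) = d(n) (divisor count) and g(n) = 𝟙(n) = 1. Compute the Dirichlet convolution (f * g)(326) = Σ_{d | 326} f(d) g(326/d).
(d * 𝟙)(326) = 9

Divisors of 326: [1, 2, 163, 326]. For each d | 326:
  d = 1: d(1) · 𝟙(326/1) = 1 · 1 = 1
  d = 2: d(2) · 𝟙(326/2) = 2 · 1 = 2
  d = 163: d(163) · 𝟙(326/163) = 2 · 1 = 2
  d = 326: d(326) · 𝟙(326/326) = 4 · 1 = 4
Summing: (d * 𝟙)(326) = 1 + 2 + 2 + 4 = 9.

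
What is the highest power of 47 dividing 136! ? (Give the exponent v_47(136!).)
v_47(136!) = 2

Legendre's formula: v_p(n!) = Σ_{k ≥ 1} ⌊n / p^k⌋. For p = 47, n = 136, the terms are:
  ⌊136/47^1⌋ = ⌊136/47⌋ = 2
(the next term ⌊136/47^2⌋ = 0, terminating the sum). Summing: v_47(136!) = 2 = 2.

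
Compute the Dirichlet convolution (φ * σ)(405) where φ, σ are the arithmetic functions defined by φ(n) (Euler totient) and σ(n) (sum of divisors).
(φ * σ)(405) = 4050

Divisors of 405: [1, 3, 5, 9, 15, 27, 45, 81, 135, 405]. For each d | 405:
  d = 1: φ(1) · σ(405/1) = 1 · 726 = 726
  d = 3: φ(3) · σ(405/3) = 2 · 240 = 480
  d = 5: φ(5) · σ(405/5) = 4 · 121 = 484
  d = 9: φ(9) · σ(405/9) = 6 · 78 = 468
  d = 15: φ(15) · σ(405/15) = 8 · 40 = 320
  d = 27: φ(27) · σ(405/27) = 18 · 24 = 432
  d = 45: φ(45) · σ(405/45) = 24 · 13 = 312
  d = 81: φ(81) · σ(405/81) = 54 · 6 = 324
  d = 135: φ(135) · σ(405/135) = 72 · 4 = 288
  d = 405: φ(405) · σ(405/405) = 216 · 1 = 216
Summing: (φ * σ)(405) = 726 + 480 + 484 + 468 + 320 + 432 + 312 + 324 + 288 + 216 = 4050.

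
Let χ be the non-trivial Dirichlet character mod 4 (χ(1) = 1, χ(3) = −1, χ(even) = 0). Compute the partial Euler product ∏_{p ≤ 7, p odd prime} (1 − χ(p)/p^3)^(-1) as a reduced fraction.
∏ = 165375/170624

The odd primes p ≤ 7 are [3, 5, 7]. For each, χ(p) = 1 if p ≡ 1 mod 4, χ(p) = −1 if p ≡ 3 mod 4. Taking (1 − χ(p)/p^3)^(-1) = p^3/(p^3 − χ(p)): (1 − (-1)/3^3)^(-1) · (1 − (1)/5^3)^(-1) · (1 − (-1)/7^3)^(-1) = 165375/170624.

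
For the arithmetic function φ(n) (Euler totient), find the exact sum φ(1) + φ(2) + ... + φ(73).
Σ_{n ≤ 73} φ(n) = 1660

Compute φ(n) for each 1 ≤ n ≤ 73: φ(1) = 1, φ(2) = 1, φ(3) = 2, φ(4) = 2, φ(5) = 4, φ(6) = 2, φ(7) = 6, φ(8) = 4, φ(9) = 6, φ(10) = 4, φ(11) = 10, φ(12) = 4, φ(13) = 12, φ(14) = 6, φ(15) = 8, φ(16) = 8, φ(17) = 16, φ(18) = 6, φ(19) = 18, φ(20) = 8, φ(21) = 12, φ(22) = 10, φ(23) = 22, φ(24) = 8, φ(25) = 20, φ(26) = 12, φ(27) = 18, φ(28) = 12, φ(29) = 28, φ(30) = 8, φ(31) = 30, φ(32) = 16, φ(33) = 20, φ(34) = 16, φ(35) = 24, φ(36) = 12, φ(37) = 36, φ(38) = 18, φ(39) = 24, φ(40) = 16, φ(41) = 40, φ(42) = 12, φ(43) = 42, φ(44) = 20, φ(45) = 24, φ(46) = 22, φ(47) = 46, φ(48) = 16, φ(49) = 42, φ(50) = 20, φ(51) = 32, φ(52) = 24, φ(53) = 52, φ(54) = 18, φ(55) = 40, φ(56) = 24, φ(57) = 36, φ(58) = 28, φ(59) = 58, φ(60) = 16, φ(61) = 60, φ(62) = 30, φ(63) = 36, φ(64) = 32, φ(65) = 48, φ(66) = 20, φ(67) = 66, φ(68) = 32, φ(69) = 44, φ(70) = 24, φ(71) = 70, φ(72) = 24, φ(73) = 72. Summing all 73 values: 1660. (Average order: Σ_{n ≤ x} φ(n) ~ (3/π²) x². For x = 73, (3/π²)·73² ≈ 1619.82.)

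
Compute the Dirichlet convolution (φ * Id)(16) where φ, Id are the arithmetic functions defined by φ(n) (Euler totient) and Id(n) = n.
(φ * Id)(16) = 48

Divisors of 16: [1, 2, 4, 8, 16]. For each d | 16:
  d = 1: φ(1) · Id(16/1) = 1 · 16 = 16
  d = 2: φ(2) · Id(16/2) = 1 · 8 = 8
  d = 4: φ(4) · Id(16/4) = 2 · 4 = 8
  d = 8: φ(8) · Id(16/8) = 4 · 2 = 8
  d = 16: φ(16) · Id(16/16) = 8 · 1 = 8
Summing: (φ * Id)(16) = 16 + 8 + 8 + 8 + 8 = 48.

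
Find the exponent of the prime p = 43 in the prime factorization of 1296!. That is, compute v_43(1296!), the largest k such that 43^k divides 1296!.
v_43(1296!) = 30

Legendre's formula: v_p(n!) = Σ_{k ≥ 1} ⌊n / p^k⌋. For p = 43, n = 1296, the terms are:
  ⌊1296/43^1⌋ = ⌊1296/43⌋ = 30
(the next term ⌊1296/43^2⌋ = 0, terminating the sum). Summing: v_43(1296!) = 30 = 30.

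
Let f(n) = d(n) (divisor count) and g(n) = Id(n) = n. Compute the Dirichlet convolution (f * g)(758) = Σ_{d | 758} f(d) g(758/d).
(d * Id)(758) = 1524

Divisors of 758: [1, 2, 379, 758]. For each d | 758:
  d = 1: d(1) · Id(758/1) = 1 · 758 = 758
  d = 2: d(2) · Id(758/2) = 2 · 379 = 758
  d = 379: d(379) · Id(758/379) = 2 · 2 = 4
  d = 758: d(758) · Id(758/758) = 4 · 1 = 4
Summing: (d * Id)(758) = 758 + 758 + 4 + 4 = 1524.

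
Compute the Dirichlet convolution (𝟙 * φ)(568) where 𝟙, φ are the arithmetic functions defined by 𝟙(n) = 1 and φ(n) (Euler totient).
(𝟙 * φ)(568) = 568

Divisors of 568: [1, 2, 4, 8, 71, 142, 284, 568]. For each d | 568:
  d = 1: 𝟙(1) · φ(568/1) = 1 · 280 = 280
  d = 2: 𝟙(2) · φ(568/2) = 1 · 140 = 140
  d = 4: 𝟙(4) · φ(568/4) = 1 · 70 = 70
  d = 8: 𝟙(8) · φ(568/8) = 1 · 70 = 70
  d = 71: 𝟙(71) · φ(568/71) = 1 · 4 = 4
  d = 142: 𝟙(142) · φ(568/142) = 1 · 2 = 2
  d = 284: 𝟙(284) · φ(568/284) = 1 · 1 = 1
  d = 568: 𝟙(568) · φ(568/568) = 1 · 1 = 1
Summing: (𝟙 * φ)(568) = 280 + 140 + 70 + 70 + 4 + 2 + 1 + 1 = 568.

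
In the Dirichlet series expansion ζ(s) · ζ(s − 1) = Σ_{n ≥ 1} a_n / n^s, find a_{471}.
σ(471) = 632

In the product (Σ m^0/m^s)(Σ k / k^s) = Σ (Σ_{d | n} d) / n^s, the coefficient of 1/n^s is σ(n) = Σ_{d | n} d. For n = 471, divisors are [1, 3, 157, 471]; summing: σ(471) = 632.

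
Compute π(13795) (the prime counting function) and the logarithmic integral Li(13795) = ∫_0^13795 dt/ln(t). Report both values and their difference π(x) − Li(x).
π(13795) = 1631;  Li(13795) ≈ 1650.77;  π(x) − Li(x) ≈ -19.77.

Direct count of primes ≤ 13795 gives π(13795) = 1631. Numerical evaluation of the logarithmic integral gives Li(13795) ≈ 1650.77. The difference π(x) − Li(x) ≈ -19.77 is typically negative for small/moderate x (Li(x) overestimates), though Littlewood's theorem shows this sign changes infinitely often.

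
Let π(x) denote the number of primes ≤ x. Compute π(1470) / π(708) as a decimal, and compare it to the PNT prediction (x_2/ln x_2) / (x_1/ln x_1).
π(1470)/π(708) = 232/126 ≈ 1.8413;  PNT prediction ≈ 1.8683.

π(708) = 126 and π(1470) = 232, so π(1470)/π(708) ≈ 1.8413. The PNT-predicted ratio is (1470/ln(1470)) / (708/ln(708)) ≈ 1.8683. The two agree to within a few percent, as expected.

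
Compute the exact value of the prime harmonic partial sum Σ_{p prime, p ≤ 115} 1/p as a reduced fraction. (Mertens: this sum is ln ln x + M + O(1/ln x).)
Σ 1/p = 58472171373748331322981543916880425472323867753/31610054640417607788145206291543662493274686990

π(115) = 30, so the primes ≤ 115 are [2, 3, 5, 7, 11, 13, 17, 19, 23, 29, 31, 37, 41, 43, 47, 53, 59, 61, 67, 71, 73, 79, 83, 89, 97, 101, 103, 107, 109, 113]. Summing 1/p over these primes: 58472171373748331322981543916880425472323867753/31610054640417607788145206291543662493274686990 ≈ 1.8498. Mertens estimate ln ln(115) + 0.2615 ≈ 1.8186.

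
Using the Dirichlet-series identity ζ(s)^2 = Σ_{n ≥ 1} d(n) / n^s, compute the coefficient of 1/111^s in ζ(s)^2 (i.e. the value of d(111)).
d(111) = 4

ζ(s)^2 = (Σ 1/m^s)(Σ 1/k^s). The coefficient of 1/n^s in the product is the number of ordered pairs (m, k) with mk = n, which equals d(n). For n = 111, divisors are [1, 3, 37, 111], so d(111) = 4.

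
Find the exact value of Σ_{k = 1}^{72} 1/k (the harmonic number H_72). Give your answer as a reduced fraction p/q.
H_72 = 9112469359293533278712889630349/1874681189225708508850515710400

Direct summation: H_72 = 1 + 1/2 + ... + 1/72. The least common denominator is lcm(1, ..., 72) = 5624043567677125526551547131200; over this denominator the numerator is 5624043567677125526551547131200 + 2812021783838562763275773565600 + 1874681189225708508850515710400 + 1406010891919281381637886782800 + 1124808713535425105310309426240 + 937340594612854254425257855200 + 803434795382446503793078161600 + 703005445959640690818943391400 + 624893729741902836283505236800 + 562404356767712552655154713120 + 511276687970647775141049739200 + 468670297306427127212628927600 + 432618735975163502042426702400 + 401717397691223251896539080800 + 374936237845141701770103142080 + 351502722979820345409471695700 + 330826092216301501561855713600 + 312446864870951418141752618400 + 296002293035638185607976164800 + 281202178383856276327577356560 + 267811598460815501264359387200 + 255638343985323887570524869600 + 244523633377266327241371614400 + 234335148653213563606314463800 + 224961742707085021062061885248 + 216309367987581751021213351200 + 208297909913967612094501745600 + 200858698845611625948269540400 + 193932536816452604363846452800 + 187468118922570850885051571040 + 181420760247649210533920875200 + 175751361489910172704735847850 + 170425562656882591713683246400 + 165413046108150750780927856800 + 160686959076489300758615632320 + 156223432435475709070876309200 + 152001177504787176393285057600 + 148001146517819092803988082400 + 144206245325054500680808900800 + 140601089191928138163788678280 + 137171794333588427476867003200 + 133905799230407750632179693600 + 130791710876212221547710398400 + 127819171992661943785262434800 + 124978745948380567256701047360 + 122261816688633163620685807200 + 119660501439938840990458449600 + 117167574326606781803157231900 + 114776399340349500541868308800 + 112480871353542510531030942624 + 110275364072100500520618571200 + 108154683993790875510606675600 + 106114029578813689180217870400 + 104148954956983806047250872800 + 102255337594129555028209947840 + 100429349422805812974134770200 + 98667431011879395202658721600 + 96966268408226302181923226400 + 95322772333510602144941476800 + 93734059461285425442525785520 + 92197435535690582402484379200 + 90710380123824605266960437600 + 89270532820271833754786462400 + 87875680744955086352367923925 + 86523747195032700408485340480 + 85212781328441295856841623200 + 83940948771300380993306673600 + 82706523054075375390463928400 + 81507877792422109080457204800 + 80343479538244650379307816160 + 79211881234889091923261227200 + 78111716217737854535438154600 = 27337408077880599836138668891047, so H_72 = 27337408077880599836138668891047/5624043567677125526551547131200; reducing by gcd(27337408077880599836138668891047, 5624043567677125526551547131200) = 3 gives 9112469359293533278712889630349/1874681189225708508850515710400 ≈ 4.86081. (The PNT-adjacent estimate ln(72) + γ ≈ 4.85388 matches within O(1/n).)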